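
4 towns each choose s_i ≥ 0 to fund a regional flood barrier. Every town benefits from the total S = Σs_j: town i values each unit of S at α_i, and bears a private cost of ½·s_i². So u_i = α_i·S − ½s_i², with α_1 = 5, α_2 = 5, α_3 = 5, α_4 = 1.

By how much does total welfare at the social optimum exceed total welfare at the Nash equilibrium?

294

Town i's FOC: ∂u_i/∂s_i = α_i − s_i = 0, so s_i* = α_i.
NE contributions = (5, 5, 5, 1); S = 16.
W^NE = (Σα)·S − ½Σα_i² = 16² − ½·76 = 218.
Planner sets s_i = Σα_j = 16 for every i, so S^SO = 4·16 = 64.
W^SO = (Σα)·S^SO − ½·4·(Σα)² = (4/2)·16² = 512.
Deadweight loss = W^SO − W^NE = 294.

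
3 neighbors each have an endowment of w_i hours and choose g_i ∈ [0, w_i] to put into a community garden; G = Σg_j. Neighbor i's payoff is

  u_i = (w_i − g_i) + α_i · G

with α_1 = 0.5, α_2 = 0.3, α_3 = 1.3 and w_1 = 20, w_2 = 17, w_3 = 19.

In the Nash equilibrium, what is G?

19

∂u_i/∂g_i = α_i − 1, so neighbor i contributes w_i if α_i > 1, else 0.
α_i > 1 for i ∈ {3}; NE contributions (0, 0, 19), G = 19.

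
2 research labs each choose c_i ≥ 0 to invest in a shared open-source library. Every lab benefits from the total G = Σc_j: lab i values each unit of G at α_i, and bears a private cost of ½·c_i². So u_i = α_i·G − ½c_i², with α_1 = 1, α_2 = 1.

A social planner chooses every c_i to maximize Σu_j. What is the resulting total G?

4

Planner FOC: ∂(Σu_j)/∂c_i = (Σα_j) − c_i = 0, so c_i^SO = Σα_j = 2 for every i; G^SO = 4.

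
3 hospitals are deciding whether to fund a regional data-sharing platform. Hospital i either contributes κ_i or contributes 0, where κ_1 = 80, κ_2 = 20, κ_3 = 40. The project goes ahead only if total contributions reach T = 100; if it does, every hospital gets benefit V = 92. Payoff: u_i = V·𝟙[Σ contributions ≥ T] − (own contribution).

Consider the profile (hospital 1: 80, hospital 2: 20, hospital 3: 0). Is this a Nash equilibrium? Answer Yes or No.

Yes

Total = 100 ≥ 100: provided.
Hospital 1 (pledges 80, payoff 12): dropping to 0 → total 20, payoff 0. No gain.
Hospital 2 (pledges 20, payoff 72): dropping to 0 → total 80, payoff 0. No gain.
Hospital 3 (pledges 0, payoff 92): pledging 40 → total 140, payoff 52. No gain.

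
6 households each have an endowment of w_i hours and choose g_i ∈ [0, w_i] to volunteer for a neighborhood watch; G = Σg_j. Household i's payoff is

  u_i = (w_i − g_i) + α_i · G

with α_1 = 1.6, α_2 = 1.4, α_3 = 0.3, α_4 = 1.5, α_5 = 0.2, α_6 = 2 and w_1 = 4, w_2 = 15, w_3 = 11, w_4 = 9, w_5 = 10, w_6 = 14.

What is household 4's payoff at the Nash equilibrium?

∂u_i/∂g_i = α_i − 1, so household i contributes w_i if α_i > 1, else 0.
α_i > 1 for i ∈ {1, 2, 4, 6}; NE contributions (4, 15, 0, 9, 0, 14), G = 42.
u_4 = (9 − 9) + 1.5·42 = 63.

63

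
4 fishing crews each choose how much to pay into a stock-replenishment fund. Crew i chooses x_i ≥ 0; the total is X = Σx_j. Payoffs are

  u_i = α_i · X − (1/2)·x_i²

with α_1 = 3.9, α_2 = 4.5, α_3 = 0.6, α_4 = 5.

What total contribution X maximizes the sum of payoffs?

Planner FOC: ∂(Σu_j)/∂x_i = (Σα_j) − x_i = 0, so x_i^SO = Σα_j = 14 for every i; X^SO = 56.

56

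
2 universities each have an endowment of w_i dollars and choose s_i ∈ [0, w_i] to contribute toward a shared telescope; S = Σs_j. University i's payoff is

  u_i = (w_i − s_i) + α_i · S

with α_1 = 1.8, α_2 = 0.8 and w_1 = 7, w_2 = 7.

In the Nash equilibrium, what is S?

7

∂u_i/∂s_i = α_i − 1, so university i contributes w_i if α_i > 1, else 0.
α_i > 1 for i ∈ {1}; NE contributions (7, 0), S = 7.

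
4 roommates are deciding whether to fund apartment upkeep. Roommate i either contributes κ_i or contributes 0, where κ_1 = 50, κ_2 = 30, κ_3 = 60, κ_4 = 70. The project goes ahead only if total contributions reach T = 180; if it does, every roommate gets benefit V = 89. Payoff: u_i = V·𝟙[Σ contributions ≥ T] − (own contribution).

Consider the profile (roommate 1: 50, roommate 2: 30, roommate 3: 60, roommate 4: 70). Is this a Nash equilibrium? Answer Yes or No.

Total = 210 ≥ 180: provided.
Roommate 1 (pledges 50, payoff 39): dropping to 0 → total 160, payoff 0. No gain.
Roommate 2 (pledges 30, payoff 59): dropping to 0 → total 180, payoff 89. Profitable deviation.

No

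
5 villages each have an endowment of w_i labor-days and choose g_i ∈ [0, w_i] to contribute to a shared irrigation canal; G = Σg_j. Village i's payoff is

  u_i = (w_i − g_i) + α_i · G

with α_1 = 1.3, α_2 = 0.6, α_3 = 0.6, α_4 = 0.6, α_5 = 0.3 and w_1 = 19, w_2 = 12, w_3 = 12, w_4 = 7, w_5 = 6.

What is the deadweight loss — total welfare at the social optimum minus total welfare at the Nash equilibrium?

88.8

∂u_i/∂g_i = α_i − 1, so village i contributes w_i if α_i > 1, else 0.
α_i > 1 for i ∈ {1}; NE contributions (19, 0, 0, 0, 0), G = 19.
W^NE = Σw_i − G^NE + (Σα_i)·G^NE = 56 + 2.4·19 = 101.6.
Planner: ∂(Σu_j)/∂g_i = Σα_j − 1 = 2.4 > 0, so everyone contributes w_i; G^SO = 56, W^SO = 56 + 2.4·56 = 190.4.
Deadweight loss = 88.8.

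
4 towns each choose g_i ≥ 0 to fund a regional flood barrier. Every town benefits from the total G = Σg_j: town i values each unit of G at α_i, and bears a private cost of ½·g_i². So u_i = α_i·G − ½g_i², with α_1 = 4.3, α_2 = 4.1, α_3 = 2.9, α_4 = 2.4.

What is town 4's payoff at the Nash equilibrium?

Town i's FOC: ∂u_i/∂g_i = α_i − g_i = 0, so g_i* = α_i.
NE contributions = (4.3, 4.1, 2.9, 2.4); G = 13.7.
u_4 = α_4·G − ½·(g_4)² = 2.4·13.7 − ½·2.4² = 30.

30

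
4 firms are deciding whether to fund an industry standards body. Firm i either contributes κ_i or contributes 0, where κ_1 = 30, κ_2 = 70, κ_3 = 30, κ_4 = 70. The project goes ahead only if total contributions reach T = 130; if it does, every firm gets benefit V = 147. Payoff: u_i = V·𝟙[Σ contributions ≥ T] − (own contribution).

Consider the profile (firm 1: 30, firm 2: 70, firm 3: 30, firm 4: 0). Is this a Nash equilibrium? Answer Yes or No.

Yes

Total = 130 ≥ 130: provided.
Firm 1 (pledges 30, payoff 117): dropping to 0 → total 100, payoff 0. No gain.
Firm 2 (pledges 70, payoff 77): dropping to 0 → total 60, payoff 0. No gain.
Firm 3 (pledges 30, payoff 117): dropping to 0 → total 100, payoff 0. No gain.
Firm 4 (pledges 0, payoff 147): pledging 70 → total 200, payoff 77. No gain.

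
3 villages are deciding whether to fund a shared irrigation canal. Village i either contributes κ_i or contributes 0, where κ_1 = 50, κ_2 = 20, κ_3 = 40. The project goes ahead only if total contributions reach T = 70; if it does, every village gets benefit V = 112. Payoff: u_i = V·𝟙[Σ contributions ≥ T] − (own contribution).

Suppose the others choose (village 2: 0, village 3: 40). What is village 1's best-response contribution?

Others' total = 40. Contributing 50 brings total to 90 ≥ 70: gain V − κ_1 = 62.
Best response: 50.

50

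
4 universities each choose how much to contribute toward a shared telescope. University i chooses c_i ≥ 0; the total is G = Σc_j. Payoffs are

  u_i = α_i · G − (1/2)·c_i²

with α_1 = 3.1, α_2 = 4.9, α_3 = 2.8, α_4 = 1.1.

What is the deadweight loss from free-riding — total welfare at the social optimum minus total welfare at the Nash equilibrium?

162.945

University i's FOC: ∂u_i/∂c_i = α_i − c_i = 0, so c_i* = α_i.
NE contributions = (3.1, 4.9, 2.8, 1.1); G = 11.9.
W^NE = (Σα)·G − ½Σα_i² = 11.9² − ½·42.67 = 120.275.
Planner sets c_i = Σα_j = 11.9 for every i, so G^SO = 4·11.9 = 47.6.
W^SO = (Σα)·G^SO − ½·4·(Σα)² = (4/2)·11.9² = 283.22.
Deadweight loss = W^SO − W^NE = 162.945.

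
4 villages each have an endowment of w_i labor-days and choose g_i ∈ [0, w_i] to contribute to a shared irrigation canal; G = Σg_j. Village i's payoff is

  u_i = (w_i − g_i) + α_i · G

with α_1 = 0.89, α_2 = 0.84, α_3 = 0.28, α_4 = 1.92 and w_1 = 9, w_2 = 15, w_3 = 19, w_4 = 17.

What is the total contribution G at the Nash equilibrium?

∂u_i/∂g_i = α_i − 1, so village i contributes w_i if α_i > 1, else 0.
α_i > 1 for i ∈ {4}; NE contributions (0, 0, 0, 17), G = 17.

17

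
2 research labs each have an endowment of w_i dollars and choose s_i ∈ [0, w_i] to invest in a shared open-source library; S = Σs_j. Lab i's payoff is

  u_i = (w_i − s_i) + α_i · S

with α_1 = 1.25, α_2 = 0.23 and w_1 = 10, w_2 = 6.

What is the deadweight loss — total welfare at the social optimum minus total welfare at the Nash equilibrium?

∂u_i/∂s_i = α_i − 1, so lab i contributes w_i if α_i > 1, else 0.
α_i > 1 for i ∈ {1}; NE contributions (10, 0), S = 10.
W^NE = Σw_i − S^NE + (Σα_i)·S^NE = 16 + 0.48·10 = 20.8.
Planner: ∂(Σu_j)/∂s_i = Σα_j − 1 = 0.48 > 0, so everyone contributes w_i; S^SO = 16, W^SO = 16 + 0.48·16 = 23.68.
Deadweight loss = 2.88.

2.88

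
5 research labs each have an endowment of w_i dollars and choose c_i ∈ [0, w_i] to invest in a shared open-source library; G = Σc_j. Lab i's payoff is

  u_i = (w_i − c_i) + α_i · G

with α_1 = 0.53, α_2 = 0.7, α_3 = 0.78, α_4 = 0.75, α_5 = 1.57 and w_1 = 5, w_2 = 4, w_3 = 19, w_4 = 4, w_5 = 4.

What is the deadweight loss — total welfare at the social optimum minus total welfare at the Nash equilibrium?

∂u_i/∂c_i = α_i − 1, so lab i contributes w_i if α_i > 1, else 0.
α_i > 1 for i ∈ {5}; NE contributions (0, 0, 0, 0, 4), G = 4.
W^NE = Σw_i − G^NE + (Σα_i)·G^NE = 36 + 3.33·4 = 49.32.
Planner: ∂(Σu_j)/∂c_i = Σα_j − 1 = 3.33 > 0, so everyone contributes w_i; G^SO = 36, W^SO = 36 + 3.33·36 = 155.88.
Deadweight loss = 106.56.

106.56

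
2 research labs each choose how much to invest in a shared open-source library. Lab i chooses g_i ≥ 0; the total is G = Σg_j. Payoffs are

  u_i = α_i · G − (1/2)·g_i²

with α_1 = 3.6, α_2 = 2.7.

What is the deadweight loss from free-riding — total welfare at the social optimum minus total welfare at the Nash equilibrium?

10.125

Lab i's FOC: ∂u_i/∂g_i = α_i − g_i = 0, so g_i* = α_i.
NE contributions = (3.6, 2.7); G = 6.3.
W^NE = (Σα)·G − ½Σα_i² = 6.3² − ½·20.25 = 29.565.
Planner sets g_i = Σα_j = 6.3 for every i, so G^SO = 2·6.3 = 12.6.
W^SO = (Σα)·G^SO − ½·2·(Σα)² = (2/2)·6.3² = 39.69.
Deadweight loss = W^SO − W^NE = 10.125.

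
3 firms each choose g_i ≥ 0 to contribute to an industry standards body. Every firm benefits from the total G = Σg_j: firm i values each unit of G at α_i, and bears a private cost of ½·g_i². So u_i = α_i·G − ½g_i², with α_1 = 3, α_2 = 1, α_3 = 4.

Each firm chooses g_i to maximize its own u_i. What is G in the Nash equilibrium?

Firm i's FOC: ∂u_i/∂g_i = α_i − g_i = 0, so g_i* = α_i.
NE contributions = (3, 1, 4); G = 8.

8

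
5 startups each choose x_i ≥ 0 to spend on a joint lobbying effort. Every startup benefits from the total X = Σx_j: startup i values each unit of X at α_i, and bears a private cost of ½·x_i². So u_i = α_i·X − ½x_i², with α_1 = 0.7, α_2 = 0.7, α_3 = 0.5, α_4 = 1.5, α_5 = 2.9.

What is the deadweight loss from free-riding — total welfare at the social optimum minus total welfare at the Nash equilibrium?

Startup i's FOC: ∂u_i/∂x_i = α_i − x_i = 0, so x_i* = α_i.
NE contributions = (0.7, 0.7, 0.5, 1.5, 2.9); X = 6.3.
W^NE = (Σα)·X − ½Σα_i² = 6.3² − ½·11.89 = 33.745.
Planner sets x_i = Σα_j = 6.3 for every i, so X^SO = 5·6.3 = 31.5.
W^SO = (Σα)·X^SO − ½·5·(Σα)² = (5/2)·6.3² = 99.225.
Deadweight loss = W^SO − W^NE = 65.48.

65.48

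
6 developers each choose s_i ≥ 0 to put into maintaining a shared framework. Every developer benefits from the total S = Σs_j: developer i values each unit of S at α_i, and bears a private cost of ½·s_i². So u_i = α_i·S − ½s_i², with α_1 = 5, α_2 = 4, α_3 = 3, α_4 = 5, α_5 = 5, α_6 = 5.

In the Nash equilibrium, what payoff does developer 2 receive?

100

Developer i's FOC: ∂u_i/∂s_i = α_i − s_i = 0, so s_i* = α_i.
NE contributions = (5, 4, 3, 5, 5, 5); S = 27.
u_2 = α_2·S − ½·(s_2)² = 4·27 − ½·4² = 100.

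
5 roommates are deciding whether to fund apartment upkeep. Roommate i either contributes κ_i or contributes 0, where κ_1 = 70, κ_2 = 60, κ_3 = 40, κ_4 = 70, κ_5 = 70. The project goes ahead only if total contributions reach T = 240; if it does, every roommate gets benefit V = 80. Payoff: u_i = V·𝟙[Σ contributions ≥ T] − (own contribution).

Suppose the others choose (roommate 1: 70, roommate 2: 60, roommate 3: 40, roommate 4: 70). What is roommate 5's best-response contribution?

0

Others' total = 240 ≥ 240; contributing adds cost 70 for no extra benefit.
Best response: 0.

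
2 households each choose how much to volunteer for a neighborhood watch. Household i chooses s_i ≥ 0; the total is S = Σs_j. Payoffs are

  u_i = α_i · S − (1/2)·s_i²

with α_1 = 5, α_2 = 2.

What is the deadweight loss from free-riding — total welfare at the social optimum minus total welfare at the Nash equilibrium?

14.5

Household i's FOC: ∂u_i/∂s_i = α_i − s_i = 0, so s_i* = α_i.
NE contributions = (5, 2); S = 7.
W^NE = (Σα)·S − ½Σα_i² = 7² − ½·29 = 34.5.
Planner sets s_i = Σα_j = 7 for every i, so S^SO = 2·7 = 14.
W^SO = (Σα)·S^SO − ½·2·(Σα)² = (2/2)·7² = 49.
Deadweight loss = W^SO − W^NE = 14.5.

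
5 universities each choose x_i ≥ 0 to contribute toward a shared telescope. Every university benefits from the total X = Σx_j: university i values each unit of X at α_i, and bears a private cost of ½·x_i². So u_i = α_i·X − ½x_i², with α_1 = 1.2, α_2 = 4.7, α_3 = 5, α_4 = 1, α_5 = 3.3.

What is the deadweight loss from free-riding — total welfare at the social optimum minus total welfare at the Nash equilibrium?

University i's FOC: ∂u_i/∂x_i = α_i − x_i = 0, so x_i* = α_i.
NE contributions = (1.2, 4.7, 5, 1, 3.3); X = 15.2.
W^NE = (Σα)·X − ½Σα_i² = 15.2² − ½·60.42 = 200.83.
Planner sets x_i = Σα_j = 15.2 for every i, so X^SO = 5·15.2 = 76.
W^SO = (Σα)·X^SO − ½·5·(Σα)² = (5/2)·15.2² = 577.6.
Deadweight loss = W^SO − W^NE = 376.77.

376.77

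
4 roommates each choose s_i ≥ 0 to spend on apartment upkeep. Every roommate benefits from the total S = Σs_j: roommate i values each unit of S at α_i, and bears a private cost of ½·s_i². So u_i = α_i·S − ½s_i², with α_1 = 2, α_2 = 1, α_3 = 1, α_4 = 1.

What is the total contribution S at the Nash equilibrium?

5

Roommate i's FOC: ∂u_i/∂s_i = α_i − s_i = 0, so s_i* = α_i.
NE contributions = (2, 1, 1, 1); S = 5.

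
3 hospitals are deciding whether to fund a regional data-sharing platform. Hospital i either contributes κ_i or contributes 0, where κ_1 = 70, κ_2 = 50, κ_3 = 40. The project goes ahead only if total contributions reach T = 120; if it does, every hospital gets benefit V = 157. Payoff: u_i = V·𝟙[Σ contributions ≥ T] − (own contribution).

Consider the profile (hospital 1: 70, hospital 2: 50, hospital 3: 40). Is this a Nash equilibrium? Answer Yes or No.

Total = 160 ≥ 120: provided.
Hospital 1 (pledges 70, payoff 87): dropping to 0 → total 90, payoff 0. No gain.
Hospital 2 (pledges 50, payoff 107): dropping to 0 → total 110, payoff 0. No gain.
Hospital 3 (pledges 40, payoff 117): dropping to 0 → total 120, payoff 157. Profitable deviation.

No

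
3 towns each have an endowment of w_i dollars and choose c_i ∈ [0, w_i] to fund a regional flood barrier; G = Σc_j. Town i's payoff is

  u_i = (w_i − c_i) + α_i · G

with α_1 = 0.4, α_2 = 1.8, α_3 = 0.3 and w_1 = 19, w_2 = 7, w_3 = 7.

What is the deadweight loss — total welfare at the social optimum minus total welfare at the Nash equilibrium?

39

∂u_i/∂c_i = α_i − 1, so town i contributes w_i if α_i > 1, else 0.
α_i > 1 for i ∈ {2}; NE contributions (0, 7, 0), G = 7.
W^NE = Σw_i − G^NE + (Σα_i)·G^NE = 33 + 1.5·7 = 43.5.
Planner: ∂(Σu_j)/∂c_i = Σα_j − 1 = 1.5 > 0, so everyone contributes w_i; G^SO = 33, W^SO = 33 + 1.5·33 = 82.5.
Deadweight loss = 39.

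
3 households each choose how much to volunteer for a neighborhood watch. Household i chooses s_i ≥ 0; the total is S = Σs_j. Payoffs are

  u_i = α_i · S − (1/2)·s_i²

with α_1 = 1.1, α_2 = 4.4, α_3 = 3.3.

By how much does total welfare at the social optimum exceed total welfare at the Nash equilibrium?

Household i's FOC: ∂u_i/∂s_i = α_i − s_i = 0, so s_i* = α_i.
NE contributions = (1.1, 4.4, 3.3); S = 8.8.
W^NE = (Σα)·S − ½Σα_i² = 8.8² − ½·31.46 = 61.71.
Planner sets s_i = Σα_j = 8.8 for every i, so S^SO = 3·8.8 = 26.4.
W^SO = (Σα)·S^SO − ½·3·(Σα)² = (3/2)·8.8² = 116.16.
Deadweight loss = W^SO − W^NE = 54.45.

54.45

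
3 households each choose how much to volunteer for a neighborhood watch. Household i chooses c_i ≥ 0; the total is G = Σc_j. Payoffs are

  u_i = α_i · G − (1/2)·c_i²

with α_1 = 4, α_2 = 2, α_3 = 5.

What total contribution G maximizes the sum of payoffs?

Planner FOC: ∂(Σu_j)/∂c_i = (Σα_j) − c_i = 0, so c_i^SO = Σα_j = 11 for every i; G^SO = 33.

33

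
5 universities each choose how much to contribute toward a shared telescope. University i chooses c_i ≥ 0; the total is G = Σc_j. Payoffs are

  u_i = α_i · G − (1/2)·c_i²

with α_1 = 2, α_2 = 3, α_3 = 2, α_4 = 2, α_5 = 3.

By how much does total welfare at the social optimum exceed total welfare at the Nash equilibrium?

University i's FOC: ∂u_i/∂c_i = α_i − c_i = 0, so c_i* = α_i.
NE contributions = (2, 3, 2, 2, 3); G = 12.
W^NE = (Σα)·G − ½Σα_i² = 12² − ½·30 = 129.
Planner sets c_i = Σα_j = 12 for every i, so G^SO = 5·12 = 60.
W^SO = (Σα)·G^SO − ½·5·(Σα)² = (5/2)·12² = 360.
Deadweight loss = W^SO − W^NE = 231.

231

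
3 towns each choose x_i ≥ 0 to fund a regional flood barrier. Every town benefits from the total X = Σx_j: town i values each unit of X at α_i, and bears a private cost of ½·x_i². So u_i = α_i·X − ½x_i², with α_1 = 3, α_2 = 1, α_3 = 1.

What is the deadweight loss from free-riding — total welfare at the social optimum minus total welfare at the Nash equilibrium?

18

Town i's FOC: ∂u_i/∂x_i = α_i − x_i = 0, so x_i* = α_i.
NE contributions = (3, 1, 1); X = 5.
W^NE = (Σα)·X − ½Σα_i² = 5² − ½·11 = 19.5.
Planner sets x_i = Σα_j = 5 for every i, so X^SO = 3·5 = 15.
W^SO = (Σα)·X^SO − ½·3·(Σα)² = (3/2)·5² = 37.5.
Deadweight loss = W^SO − W^NE = 18.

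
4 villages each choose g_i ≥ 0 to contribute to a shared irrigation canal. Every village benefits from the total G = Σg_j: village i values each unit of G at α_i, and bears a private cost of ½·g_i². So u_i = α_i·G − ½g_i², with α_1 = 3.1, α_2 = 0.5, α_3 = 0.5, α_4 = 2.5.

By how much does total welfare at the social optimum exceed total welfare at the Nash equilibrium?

51.74

Village i's FOC: ∂u_i/∂g_i = α_i − g_i = 0, so g_i* = α_i.
NE contributions = (3.1, 0.5, 0.5, 2.5); G = 6.6.
W^NE = (Σα)·G − ½Σα_i² = 6.6² − ½·16.36 = 35.38.
Planner sets g_i = Σα_j = 6.6 for every i, so G^SO = 4·6.6 = 26.4.
W^SO = (Σα)·G^SO − ½·4·(Σα)² = (4/2)·6.6² = 87.12.
Deadweight loss = W^SO − W^NE = 51.74.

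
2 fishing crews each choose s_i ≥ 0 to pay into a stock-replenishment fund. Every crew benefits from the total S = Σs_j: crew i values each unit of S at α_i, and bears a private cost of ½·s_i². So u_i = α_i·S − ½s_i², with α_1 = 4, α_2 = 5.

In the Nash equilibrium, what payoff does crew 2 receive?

32.5

Crew i's FOC: ∂u_i/∂s_i = α_i − s_i = 0, so s_i* = α_i.
NE contributions = (4, 5); S = 9.
u_2 = α_2·S − ½·(s_2)² = 5·9 − ½·5² = 32.5.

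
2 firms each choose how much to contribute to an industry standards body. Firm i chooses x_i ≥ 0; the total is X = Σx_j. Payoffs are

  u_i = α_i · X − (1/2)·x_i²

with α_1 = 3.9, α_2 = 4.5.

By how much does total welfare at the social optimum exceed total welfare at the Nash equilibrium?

17.73

Firm i's FOC: ∂u_i/∂x_i = α_i − x_i = 0, so x_i* = α_i.
NE contributions = (3.9, 4.5); X = 8.4.
W^NE = (Σα)·X − ½Σα_i² = 8.4² − ½·35.46 = 52.83.
Planner sets x_i = Σα_j = 8.4 for every i, so X^SO = 2·8.4 = 16.8.
W^SO = (Σα)·X^SO − ½·2·(Σα)² = (2/2)·8.4² = 70.56.
Deadweight loss = W^SO − W^NE = 17.73.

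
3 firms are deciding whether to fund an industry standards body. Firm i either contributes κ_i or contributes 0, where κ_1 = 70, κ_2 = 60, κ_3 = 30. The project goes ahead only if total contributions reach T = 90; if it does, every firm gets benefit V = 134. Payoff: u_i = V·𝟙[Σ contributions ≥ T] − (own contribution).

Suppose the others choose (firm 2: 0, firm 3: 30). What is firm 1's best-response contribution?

Others' total = 30. Contributing 70 brings total to 100 ≥ 90: gain V − κ_1 = 64.
Best response: 70.

70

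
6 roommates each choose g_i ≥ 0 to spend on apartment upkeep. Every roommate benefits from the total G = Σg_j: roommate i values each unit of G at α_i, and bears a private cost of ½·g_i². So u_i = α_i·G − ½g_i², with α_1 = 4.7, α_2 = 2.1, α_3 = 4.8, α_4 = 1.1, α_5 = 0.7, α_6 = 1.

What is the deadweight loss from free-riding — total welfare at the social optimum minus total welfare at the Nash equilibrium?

440.84

Roommate i's FOC: ∂u_i/∂g_i = α_i − g_i = 0, so g_i* = α_i.
NE contributions = (4.7, 2.1, 4.8, 1.1, 0.7, 1); G = 14.4.
W^NE = (Σα)·G − ½Σα_i² = 14.4² − ½·52.24 = 181.24.
Planner sets g_i = Σα_j = 14.4 for every i, so G^SO = 6·14.4 = 86.4.
W^SO = (Σα)·G^SO − ½·6·(Σα)² = (6/2)·14.4² = 622.08.
Deadweight loss = W^SO − W^NE = 440.84.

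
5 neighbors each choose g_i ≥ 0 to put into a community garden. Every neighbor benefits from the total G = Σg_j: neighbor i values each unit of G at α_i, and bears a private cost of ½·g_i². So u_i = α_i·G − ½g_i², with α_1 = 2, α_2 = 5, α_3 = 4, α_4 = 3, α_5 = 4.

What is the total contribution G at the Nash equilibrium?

Neighbor i's FOC: ∂u_i/∂g_i = α_i − g_i = 0, so g_i* = α_i.
NE contributions = (2, 5, 4, 3, 4); G = 18.

18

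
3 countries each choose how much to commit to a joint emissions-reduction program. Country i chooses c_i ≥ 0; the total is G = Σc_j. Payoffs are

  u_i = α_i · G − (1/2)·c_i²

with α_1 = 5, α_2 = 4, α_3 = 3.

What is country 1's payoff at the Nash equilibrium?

Country i's FOC: ∂u_i/∂c_i = α_i − c_i = 0, so c_i* = α_i.
NE contributions = (5, 4, 3); G = 12.
u_1 = α_1·G − ½·(c_1)² = 5·12 − ½·5² = 47.5.

47.5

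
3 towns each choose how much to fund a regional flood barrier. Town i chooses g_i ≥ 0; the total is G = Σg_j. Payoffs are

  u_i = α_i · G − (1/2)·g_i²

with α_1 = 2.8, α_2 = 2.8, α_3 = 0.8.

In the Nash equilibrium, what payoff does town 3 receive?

Town i's FOC: ∂u_i/∂g_i = α_i − g_i = 0, so g_i* = α_i.
NE contributions = (2.8, 2.8, 0.8); G = 6.4.
u_3 = α_3·G − ½·(g_3)² = 0.8·6.4 − ½·0.8² = 4.8.

4.8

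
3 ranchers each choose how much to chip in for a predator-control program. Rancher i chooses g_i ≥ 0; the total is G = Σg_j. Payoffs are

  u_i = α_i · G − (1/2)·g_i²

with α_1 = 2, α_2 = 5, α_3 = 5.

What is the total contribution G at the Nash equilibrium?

12

Rancher i's FOC: ∂u_i/∂g_i = α_i − g_i = 0, so g_i* = α_i.
NE contributions = (2, 5, 5); G = 12.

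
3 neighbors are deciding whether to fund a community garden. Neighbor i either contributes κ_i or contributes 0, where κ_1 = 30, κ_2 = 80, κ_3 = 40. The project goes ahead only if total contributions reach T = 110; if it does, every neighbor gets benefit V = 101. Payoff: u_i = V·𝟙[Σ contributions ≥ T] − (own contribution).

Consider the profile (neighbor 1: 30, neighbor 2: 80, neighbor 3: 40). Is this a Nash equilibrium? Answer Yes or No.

No

Total = 150 ≥ 110: provided.
Neighbor 1 (pledges 30, payoff 71): dropping to 0 → total 120, payoff 101. Profitable deviation.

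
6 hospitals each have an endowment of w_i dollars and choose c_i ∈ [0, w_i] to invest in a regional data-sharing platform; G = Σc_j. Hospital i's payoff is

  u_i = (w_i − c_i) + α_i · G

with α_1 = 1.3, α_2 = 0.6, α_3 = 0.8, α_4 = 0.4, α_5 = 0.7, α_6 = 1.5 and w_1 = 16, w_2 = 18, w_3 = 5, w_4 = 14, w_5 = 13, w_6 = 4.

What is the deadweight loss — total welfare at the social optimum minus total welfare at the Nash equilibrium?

∂u_i/∂c_i = α_i − 1, so hospital i contributes w_i if α_i > 1, else 0.
α_i > 1 for i ∈ {1, 6}; NE contributions (16, 0, 0, 0, 0, 4), G = 20.
W^NE = Σw_i − G^NE + (Σα_i)·G^NE = 70 + 4.3·20 = 156.
Planner: ∂(Σu_j)/∂c_i = Σα_j − 1 = 4.3 > 0, so everyone contributes w_i; G^SO = 70, W^SO = 70 + 4.3·70 = 371.
Deadweight loss = 215.

215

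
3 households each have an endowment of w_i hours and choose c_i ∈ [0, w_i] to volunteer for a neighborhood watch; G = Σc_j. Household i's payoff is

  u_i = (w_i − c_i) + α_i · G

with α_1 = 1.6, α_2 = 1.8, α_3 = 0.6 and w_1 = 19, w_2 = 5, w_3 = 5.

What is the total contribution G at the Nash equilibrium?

∂u_i/∂c_i = α_i − 1, so household i contributes w_i if α_i > 1, else 0.
α_i > 1 for i ∈ {1, 2}; NE contributions (19, 5, 0), G = 24.

24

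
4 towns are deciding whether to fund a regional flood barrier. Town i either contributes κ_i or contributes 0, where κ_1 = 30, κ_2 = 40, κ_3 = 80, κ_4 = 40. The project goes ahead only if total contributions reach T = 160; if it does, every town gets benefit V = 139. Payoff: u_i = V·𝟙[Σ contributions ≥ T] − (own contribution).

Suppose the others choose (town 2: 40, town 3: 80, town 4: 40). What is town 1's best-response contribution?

0

Others' total = 160 ≥ 160; contributing adds cost 30 for no extra benefit.
Best response: 0.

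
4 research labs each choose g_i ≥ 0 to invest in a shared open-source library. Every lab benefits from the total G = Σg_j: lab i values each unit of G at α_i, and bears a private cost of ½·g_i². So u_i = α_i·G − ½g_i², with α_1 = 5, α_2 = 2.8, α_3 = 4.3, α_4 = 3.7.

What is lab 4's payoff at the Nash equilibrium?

Lab i's FOC: ∂u_i/∂g_i = α_i − g_i = 0, so g_i* = α_i.
NE contributions = (5, 2.8, 4.3, 3.7); G = 15.8.
u_4 = α_4·G − ½·(g_4)² = 3.7·15.8 − ½·3.7² = 51.615.

51.615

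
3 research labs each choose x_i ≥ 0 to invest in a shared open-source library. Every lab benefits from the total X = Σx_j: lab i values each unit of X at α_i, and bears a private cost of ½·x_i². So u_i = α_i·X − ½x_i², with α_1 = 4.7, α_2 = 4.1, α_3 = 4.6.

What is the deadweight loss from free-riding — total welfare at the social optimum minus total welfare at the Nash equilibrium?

119.81

Lab i's FOC: ∂u_i/∂x_i = α_i − x_i = 0, so x_i* = α_i.
NE contributions = (4.7, 4.1, 4.6); X = 13.4.
W^NE = (Σα)·X − ½Σα_i² = 13.4² − ½·60.06 = 149.53.
Planner sets x_i = Σα_j = 13.4 for every i, so X^SO = 3·13.4 = 40.2.
W^SO = (Σα)·X^SO − ½·3·(Σα)² = (3/2)·13.4² = 269.34.
Deadweight loss = W^SO − W^NE = 119.81.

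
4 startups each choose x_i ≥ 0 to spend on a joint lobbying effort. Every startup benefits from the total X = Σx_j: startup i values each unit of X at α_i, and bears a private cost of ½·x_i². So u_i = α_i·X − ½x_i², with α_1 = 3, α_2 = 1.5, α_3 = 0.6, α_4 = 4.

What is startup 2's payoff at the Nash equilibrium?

12.525

Startup i's FOC: ∂u_i/∂x_i = α_i − x_i = 0, so x_i* = α_i.
NE contributions = (3, 1.5, 0.6, 4); X = 9.1.
u_2 = α_2·X − ½·(x_2)² = 1.5·9.1 − ½·1.5² = 12.525.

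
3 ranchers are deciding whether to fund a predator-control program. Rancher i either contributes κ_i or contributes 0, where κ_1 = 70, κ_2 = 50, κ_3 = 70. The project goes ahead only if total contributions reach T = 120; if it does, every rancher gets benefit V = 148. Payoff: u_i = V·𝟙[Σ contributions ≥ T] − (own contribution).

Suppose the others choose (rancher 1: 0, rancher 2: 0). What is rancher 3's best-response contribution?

Others' total = 0. Even contributing 70 gives 70 < 120: no benefit either way.
Best response: 0.

0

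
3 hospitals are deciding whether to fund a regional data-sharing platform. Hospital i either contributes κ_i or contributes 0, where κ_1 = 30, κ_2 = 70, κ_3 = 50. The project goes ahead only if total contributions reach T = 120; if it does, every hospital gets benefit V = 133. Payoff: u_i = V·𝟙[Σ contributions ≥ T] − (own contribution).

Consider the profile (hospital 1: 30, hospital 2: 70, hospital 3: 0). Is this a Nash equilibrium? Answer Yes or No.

No

Total = 100 < 120: not provided.
Hospital 1 (pledges 30, payoff -30): dropping to 0 → total 70, payoff 0. Profitable deviation.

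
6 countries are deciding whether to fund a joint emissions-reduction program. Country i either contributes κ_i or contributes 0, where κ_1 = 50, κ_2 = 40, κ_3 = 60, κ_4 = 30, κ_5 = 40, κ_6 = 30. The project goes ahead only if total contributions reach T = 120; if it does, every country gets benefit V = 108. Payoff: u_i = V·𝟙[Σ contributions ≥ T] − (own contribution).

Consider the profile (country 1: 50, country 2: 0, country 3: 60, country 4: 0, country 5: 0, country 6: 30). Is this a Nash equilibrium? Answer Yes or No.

Total = 140 ≥ 120: provided.
Country 1 (pledges 50, payoff 58): dropping to 0 → total 90, payoff 0. No gain.
Country 2 (pledges 0, payoff 108): pledging 40 → total 180, payoff 68. No gain.
Country 3 (pledges 60, payoff 48): dropping to 0 → total 80, payoff 0. No gain.
Country 4 (pledges 0, payoff 108): pledging 30 → total 170, payoff 78. No gain.
Country 5 (pledges 0, payoff 108): pledging 40 → total 180, payoff 68. No gain.
Country 6 (pledges 30, payoff 78): dropping to 0 → total 110, payoff 0. No gain.

Yes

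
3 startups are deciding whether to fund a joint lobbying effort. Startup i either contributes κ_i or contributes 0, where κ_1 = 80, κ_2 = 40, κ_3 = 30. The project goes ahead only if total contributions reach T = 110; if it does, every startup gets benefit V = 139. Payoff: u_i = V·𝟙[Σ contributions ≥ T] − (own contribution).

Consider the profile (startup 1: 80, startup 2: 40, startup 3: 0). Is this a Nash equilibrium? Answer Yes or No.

Yes

Total = 120 ≥ 110: provided.
Startup 1 (pledges 80, payoff 59): dropping to 0 → total 40, payoff 0. No gain.
Startup 2 (pledges 40, payoff 99): dropping to 0 → total 80, payoff 0. No gain.
Startup 3 (pledges 0, payoff 139): pledging 30 → total 150, payoff 109. No gain.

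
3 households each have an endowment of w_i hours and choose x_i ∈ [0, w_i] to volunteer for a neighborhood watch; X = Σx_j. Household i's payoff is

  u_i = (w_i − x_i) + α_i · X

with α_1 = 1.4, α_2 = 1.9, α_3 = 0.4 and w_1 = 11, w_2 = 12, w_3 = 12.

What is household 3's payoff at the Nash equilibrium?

21.2

∂u_i/∂x_i = α_i − 1, so household i contributes w_i if α_i > 1, else 0.
α_i > 1 for i ∈ {1, 2}; NE contributions (11, 12, 0), X = 23.
u_3 = (12 − 0) + 0.4·23 = 21.2.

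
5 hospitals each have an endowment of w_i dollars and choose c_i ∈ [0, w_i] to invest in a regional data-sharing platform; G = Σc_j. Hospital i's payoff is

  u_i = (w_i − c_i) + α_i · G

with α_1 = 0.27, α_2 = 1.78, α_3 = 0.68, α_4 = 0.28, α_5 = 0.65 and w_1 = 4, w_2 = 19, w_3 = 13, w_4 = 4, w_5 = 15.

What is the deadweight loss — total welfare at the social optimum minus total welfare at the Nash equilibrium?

95.76

∂u_i/∂c_i = α_i − 1, so hospital i contributes w_i if α_i > 1, else 0.
α_i > 1 for i ∈ {2}; NE contributions (0, 19, 0, 0, 0), G = 19.
W^NE = Σw_i − G^NE + (Σα_i)·G^NE = 55 + 2.66·19 = 105.54.
Planner: ∂(Σu_j)/∂c_i = Σα_j − 1 = 2.66 > 0, so everyone contributes w_i; G^SO = 55, W^SO = 55 + 2.66·55 = 201.3.
Deadweight loss = 95.76.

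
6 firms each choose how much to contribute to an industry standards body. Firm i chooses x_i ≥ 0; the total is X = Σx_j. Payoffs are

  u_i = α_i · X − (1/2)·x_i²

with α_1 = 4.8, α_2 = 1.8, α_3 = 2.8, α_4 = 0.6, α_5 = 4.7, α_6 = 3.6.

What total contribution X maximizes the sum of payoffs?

109.8

Planner FOC: ∂(Σu_j)/∂x_i = (Σα_j) − x_i = 0, so x_i^SO = Σα_j = 18.3 for every i; X^SO = 109.8.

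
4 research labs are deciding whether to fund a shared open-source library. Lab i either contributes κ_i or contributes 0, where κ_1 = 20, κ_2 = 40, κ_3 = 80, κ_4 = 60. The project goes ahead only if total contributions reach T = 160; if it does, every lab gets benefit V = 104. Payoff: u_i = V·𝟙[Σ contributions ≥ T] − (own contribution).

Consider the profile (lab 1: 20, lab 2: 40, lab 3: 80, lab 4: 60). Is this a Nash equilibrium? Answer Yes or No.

Total = 200 ≥ 160: provided.
Lab 1 (pledges 20, payoff 84): dropping to 0 → total 180, payoff 104. Profitable deviation.

No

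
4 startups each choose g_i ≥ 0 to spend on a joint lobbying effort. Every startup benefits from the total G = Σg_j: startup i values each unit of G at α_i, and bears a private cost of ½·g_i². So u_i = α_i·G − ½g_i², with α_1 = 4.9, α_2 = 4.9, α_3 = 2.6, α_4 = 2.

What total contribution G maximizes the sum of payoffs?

Planner FOC: ∂(Σu_j)/∂g_i = (Σα_j) − g_i = 0, so g_i^SO = Σα_j = 14.4 for every i; G^SO = 57.6.

57.6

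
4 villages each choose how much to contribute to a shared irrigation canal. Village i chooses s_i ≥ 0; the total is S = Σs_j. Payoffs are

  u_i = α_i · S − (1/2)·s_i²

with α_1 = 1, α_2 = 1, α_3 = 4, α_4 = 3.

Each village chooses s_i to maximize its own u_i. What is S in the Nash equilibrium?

9

Village i's FOC: ∂u_i/∂s_i = α_i − s_i = 0, so s_i* = α_i.
NE contributions = (1, 1, 4, 3); S = 9.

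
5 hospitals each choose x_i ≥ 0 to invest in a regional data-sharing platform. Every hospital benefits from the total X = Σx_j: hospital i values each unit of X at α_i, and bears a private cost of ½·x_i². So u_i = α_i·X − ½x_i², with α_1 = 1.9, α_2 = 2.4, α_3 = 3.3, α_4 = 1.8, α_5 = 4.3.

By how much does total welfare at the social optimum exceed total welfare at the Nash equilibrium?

Hospital i's FOC: ∂u_i/∂x_i = α_i − x_i = 0, so x_i* = α_i.
NE contributions = (1.9, 2.4, 3.3, 1.8, 4.3); X = 13.7.
W^NE = (Σα)·X − ½Σα_i² = 13.7² − ½·41.99 = 166.695.
Planner sets x_i = Σα_j = 13.7 for every i, so X^SO = 5·13.7 = 68.5.
W^SO = (Σα)·X^SO − ½·5·(Σα)² = (5/2)·13.7² = 469.225.
Deadweight loss = W^SO − W^NE = 302.53.

302.53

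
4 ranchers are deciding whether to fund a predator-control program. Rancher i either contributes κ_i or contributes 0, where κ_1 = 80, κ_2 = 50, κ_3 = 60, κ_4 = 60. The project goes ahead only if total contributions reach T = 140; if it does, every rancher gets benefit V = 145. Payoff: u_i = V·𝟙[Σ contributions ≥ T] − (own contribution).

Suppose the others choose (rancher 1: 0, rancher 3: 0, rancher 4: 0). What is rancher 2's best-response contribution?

Others' total = 0. Even contributing 50 gives 50 < 140: no benefit either way.
Best response: 0.

0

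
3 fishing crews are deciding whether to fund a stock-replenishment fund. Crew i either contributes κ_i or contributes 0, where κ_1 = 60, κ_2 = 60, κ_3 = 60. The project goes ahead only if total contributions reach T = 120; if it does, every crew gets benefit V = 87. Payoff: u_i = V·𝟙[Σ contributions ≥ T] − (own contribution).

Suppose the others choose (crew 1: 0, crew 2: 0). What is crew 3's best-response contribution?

0

Others' total = 0. Even contributing 60 gives 60 < 120: no benefit either way.
Best response: 0.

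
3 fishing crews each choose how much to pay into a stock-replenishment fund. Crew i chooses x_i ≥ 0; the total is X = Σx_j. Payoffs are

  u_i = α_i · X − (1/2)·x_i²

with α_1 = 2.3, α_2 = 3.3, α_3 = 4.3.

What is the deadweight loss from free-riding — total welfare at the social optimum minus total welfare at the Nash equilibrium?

66.34

Crew i's FOC: ∂u_i/∂x_i = α_i − x_i = 0, so x_i* = α_i.
NE contributions = (2.3, 3.3, 4.3); X = 9.9.
W^NE = (Σα)·X − ½Σα_i² = 9.9² − ½·34.67 = 80.675.
Planner sets x_i = Σα_j = 9.9 for every i, so X^SO = 3·9.9 = 29.7.
W^SO = (Σα)·X^SO − ½·3·(Σα)² = (3/2)·9.9² = 147.015.
Deadweight loss = W^SO − W^NE = 66.34.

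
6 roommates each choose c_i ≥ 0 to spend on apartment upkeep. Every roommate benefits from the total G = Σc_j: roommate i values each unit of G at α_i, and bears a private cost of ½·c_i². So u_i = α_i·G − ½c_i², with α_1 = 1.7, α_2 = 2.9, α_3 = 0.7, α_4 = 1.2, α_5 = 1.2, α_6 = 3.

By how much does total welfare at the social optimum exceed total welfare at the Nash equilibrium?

Roommate i's FOC: ∂u_i/∂c_i = α_i − c_i = 0, so c_i* = α_i.
NE contributions = (1.7, 2.9, 0.7, 1.2, 1.2, 3); G = 10.7.
W^NE = (Σα)·G − ½Σα_i² = 10.7² − ½·23.67 = 102.655.
Planner sets c_i = Σα_j = 10.7 for every i, so G^SO = 6·10.7 = 64.2.
W^SO = (Σα)·G^SO − ½·6·(Σα)² = (6/2)·10.7² = 343.47.
Deadweight loss = W^SO − W^NE = 240.815.

240.815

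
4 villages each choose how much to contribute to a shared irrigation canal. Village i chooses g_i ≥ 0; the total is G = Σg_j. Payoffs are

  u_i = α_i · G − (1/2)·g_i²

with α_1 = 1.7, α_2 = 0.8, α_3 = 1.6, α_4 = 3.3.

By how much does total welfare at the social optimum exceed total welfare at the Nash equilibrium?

Village i's FOC: ∂u_i/∂g_i = α_i − g_i = 0, so g_i* = α_i.
NE contributions = (1.7, 0.8, 1.6, 3.3); G = 7.4.
W^NE = (Σα)·G − ½Σα_i² = 7.4² − ½·16.98 = 46.27.
Planner sets g_i = Σα_j = 7.4 for every i, so G^SO = 4·7.4 = 29.6.
W^SO = (Σα)·G^SO − ½·4·(Σα)² = (4/2)·7.4² = 109.52.
Deadweight loss = W^SO − W^NE = 63.25.

63.25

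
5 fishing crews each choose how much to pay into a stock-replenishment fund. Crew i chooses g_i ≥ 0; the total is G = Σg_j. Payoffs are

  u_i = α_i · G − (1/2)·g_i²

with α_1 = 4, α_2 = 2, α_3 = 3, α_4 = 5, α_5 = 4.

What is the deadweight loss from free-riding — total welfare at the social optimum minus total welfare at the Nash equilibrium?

521

Crew i's FOC: ∂u_i/∂g_i = α_i − g_i = 0, so g_i* = α_i.
NE contributions = (4, 2, 3, 5, 4); G = 18.
W^NE = (Σα)·G − ½Σα_i² = 18² − ½·70 = 289.
Planner sets g_i = Σα_j = 18 for every i, so G^SO = 5·18 = 90.
W^SO = (Σα)·G^SO − ½·5·(Σα)² = (5/2)·18² = 810.
Deadweight loss = W^SO − W^NE = 521.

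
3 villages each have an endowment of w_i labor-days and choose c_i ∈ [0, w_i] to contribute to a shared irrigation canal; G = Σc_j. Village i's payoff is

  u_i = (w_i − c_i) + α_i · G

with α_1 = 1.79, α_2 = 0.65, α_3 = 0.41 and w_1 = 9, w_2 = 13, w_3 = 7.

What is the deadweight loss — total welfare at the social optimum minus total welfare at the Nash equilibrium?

∂u_i/∂c_i = α_i − 1, so village i contributes w_i if α_i > 1, else 0.
α_i > 1 for i ∈ {1}; NE contributions (9, 0, 0), G = 9.
W^NE = Σw_i − G^NE + (Σα_i)·G^NE = 29 + 1.85·9 = 45.65.
Planner: ∂(Σu_j)/∂c_i = Σα_j − 1 = 1.85 > 0, so everyone contributes w_i; G^SO = 29, W^SO = 29 + 1.85·29 = 82.65.
Deadweight loss = 37.

37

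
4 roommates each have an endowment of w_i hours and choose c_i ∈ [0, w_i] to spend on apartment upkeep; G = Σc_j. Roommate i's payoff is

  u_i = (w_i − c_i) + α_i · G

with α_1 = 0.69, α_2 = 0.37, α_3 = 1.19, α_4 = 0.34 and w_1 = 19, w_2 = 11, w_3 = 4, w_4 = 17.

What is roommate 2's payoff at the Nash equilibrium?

∂u_i/∂c_i = α_i − 1, so roommate i contributes w_i if α_i > 1, else 0.
α_i > 1 for i ∈ {3}; NE contributions (0, 0, 4, 0), G = 4.
u_2 = (11 − 0) + 0.37·4 = 12.48.

12.48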